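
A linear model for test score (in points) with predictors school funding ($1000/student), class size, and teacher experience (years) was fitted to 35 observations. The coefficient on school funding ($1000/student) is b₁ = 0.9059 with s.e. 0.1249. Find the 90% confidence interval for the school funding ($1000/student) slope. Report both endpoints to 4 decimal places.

df = n − k − 1 = 35 − 3 − 1 = 31.
t* = t_{0.05, 31} = 1.695519.
Margin = t* × SE = 1.695519 × 0.1249 = 0.211770.
CI: 0.9059 ± 0.211770 → (0.6941, 1.1177).
With 90% confidence, each one-unit increase in school funding ($1000/student) is associated with a change of between 0.6941 and 1.1177 points in test score, holding the other predictors fixed.

(0.6941, 1.1177)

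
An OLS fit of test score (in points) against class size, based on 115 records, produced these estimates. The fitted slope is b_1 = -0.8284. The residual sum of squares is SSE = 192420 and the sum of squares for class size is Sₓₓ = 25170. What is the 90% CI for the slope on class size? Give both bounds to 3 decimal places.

MSE = SSE/(n − 2) = 192420/113 = 1702.83.
SE(b_1) = √(MSE/Sₓₓ) = √(1702.83/25170) = 0.260102.
df = n − 2 = 113.
t* = t_{0.05, 113} = 1.65845.
Margin = t* × SE = 1.65845 × 0.260102 = 0.43137.
CI: -0.8284 ± 0.43137 → (-1.260, -0.397).
With 90% confidence, each one-unit increase in class size is associated with a change of between -1.260 and -0.397 points in test score.

(-1.260, -0.397)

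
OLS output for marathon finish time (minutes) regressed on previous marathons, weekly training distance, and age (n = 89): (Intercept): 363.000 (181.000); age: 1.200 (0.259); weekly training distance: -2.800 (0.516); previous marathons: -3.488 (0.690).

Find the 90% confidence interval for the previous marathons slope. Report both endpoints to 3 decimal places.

Read off: b = -3.488, SE = 0.690 for previous marathons.
df = n − k − 1 = 89 − 3 − 1 = 85.
t* = t_{0.05, 85} = 1.662978.
Margin = t* × SE = 1.662978 × 0.690 = 1.14746.
CI: -3.488 ± 1.14746 → (-4.635, -2.341).

(-4.635, -2.341)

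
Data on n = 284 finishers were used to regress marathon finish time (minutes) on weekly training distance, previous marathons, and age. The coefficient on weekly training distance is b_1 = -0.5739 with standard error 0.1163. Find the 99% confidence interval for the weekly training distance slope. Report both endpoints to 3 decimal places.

(-0.876, -0.272)

df = n − k − 1 = 284 − 3 − 1 = 280.
t* = t_{0.005, 280} = 2.593502.
Margin = t* × SE = 2.593502 × 0.1163 = 0.30162.
CI: -0.5739 ± 0.30162 → (-0.876, -0.272).
With 99% confidence, each one-unit increase in weekly training distance is associated with a change of between -0.876 and -0.272 minutes in marathon finish time, holding the other predictors fixed.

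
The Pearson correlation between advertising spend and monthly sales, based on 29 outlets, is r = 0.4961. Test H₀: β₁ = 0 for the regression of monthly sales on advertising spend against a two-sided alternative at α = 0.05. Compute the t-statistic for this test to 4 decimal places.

t = r·√(n − 2)/√(1 − r²) = 0.4961·√27/√0.753885 = 2.9689.
df = n − 2 = 27.
Two-sided p ≈ 0.0062, which is < 0.05, so reject H₀.
There is evidence of a linear association between advertising spend and monthly sales.

t = 2.9689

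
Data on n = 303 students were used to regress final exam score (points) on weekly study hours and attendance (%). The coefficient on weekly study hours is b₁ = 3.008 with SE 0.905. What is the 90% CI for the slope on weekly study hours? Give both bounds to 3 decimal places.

(1.515, 4.501)

df = n − k − 1 = 303 − 2 − 1 = 300.
t* = t_{0.05, 300} = 1.649949.
Margin = t* × SE = 1.649949 × 0.905 = 1.49320.
CI: 3.008 ± 1.49320 → (1.515, 4.501).
With 90% confidence, each one-unit increase in weekly study hours is associated with a change of between 1.515 and 4.501 points in final exam score, holding the other predictors fixed.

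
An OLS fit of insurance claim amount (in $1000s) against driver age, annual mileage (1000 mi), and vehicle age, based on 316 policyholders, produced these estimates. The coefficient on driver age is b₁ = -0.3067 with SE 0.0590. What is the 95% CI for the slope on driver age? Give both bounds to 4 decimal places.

df = n − k − 1 = 316 − 3 − 1 = 312.
t* = t_{0.025, 312} = 1.967596.
Margin = t* × SE = 1.967596 × 0.0590 = 0.116088.
CI: -0.3067 ± 0.116088 → (-0.4228, -0.1906).
With 95% confidence, each one-unit increase in driver age is associated with a change of between -0.4228 and -0.1906 $1000s in insurance claim amount, holding the other predictors fixed.

(-0.4228, -0.1906)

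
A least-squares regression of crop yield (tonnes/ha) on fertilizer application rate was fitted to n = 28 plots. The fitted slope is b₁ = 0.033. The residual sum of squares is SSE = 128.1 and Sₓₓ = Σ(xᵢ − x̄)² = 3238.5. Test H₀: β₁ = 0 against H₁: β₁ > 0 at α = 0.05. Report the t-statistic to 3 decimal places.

MSE = SSE/(n − 2) = 128.1/26 = 4.92692.
SE(b₁) = √(MSE/Sₓₓ) = √(4.92692/3238.5) = 0.0390046.
t = 0.033 / 0.0390046 = 0.846.
df = n − 2 = 26.
One-sided p ≈ 0.2026, which is ≥ 0.05, so fail to reject H₀.
The data do not give significant evidence that the true slope on fertilizer application rate is positive.

t = 0.846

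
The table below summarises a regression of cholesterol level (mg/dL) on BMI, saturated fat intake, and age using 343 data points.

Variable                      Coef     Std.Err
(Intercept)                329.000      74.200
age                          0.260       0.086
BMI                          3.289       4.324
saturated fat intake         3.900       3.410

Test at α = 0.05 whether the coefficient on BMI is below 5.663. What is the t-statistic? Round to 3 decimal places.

Read off: b = 3.289, SE = 4.324 for BMI.
H₀: β₁ = 5.663 vs H₁: β₁ < 5.663.
t = (3.289 − 5.663) / 4.324 = -0.549.
df = n − k − 1 = 343 − 3 − 1 = 339.
One-sided p ≈ 0.2917, which is ≥ 0.05, so fail to reject H₀.
The data do not give significant evidence that the true slope on BMI is below 5.663 mg/dL per unit, holding the other predictors fixed.

t = -0.549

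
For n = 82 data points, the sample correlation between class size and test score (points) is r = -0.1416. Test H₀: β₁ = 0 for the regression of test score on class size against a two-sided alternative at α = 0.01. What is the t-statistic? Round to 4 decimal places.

t = -1.2794

t = r·√(n − 2)/√(1 − r²) = -0.1416·√80/√0.979949 = -1.2794.
df = n − 2 = 80.
Two-sided p ≈ 0.2045, which is ≥ 0.01, so fail to reject H₀.
The data do not give significant evidence of a linear association between class size and test score.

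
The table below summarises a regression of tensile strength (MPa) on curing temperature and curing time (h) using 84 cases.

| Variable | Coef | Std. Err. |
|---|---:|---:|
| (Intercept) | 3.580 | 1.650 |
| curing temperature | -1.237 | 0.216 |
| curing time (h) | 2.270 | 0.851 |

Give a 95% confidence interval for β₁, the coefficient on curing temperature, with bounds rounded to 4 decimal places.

(-1.6668, -0.8072)

Read off: b = -1.237, SE = 0.216 for curing temperature.
df = n − k − 1 = 84 − 2 − 1 = 81.
t* = t_{0.025, 81} = 1.989686.
Margin = t* × SE = 1.989686 × 0.216 = 0.429772.
CI: -1.237 ± 0.429772 → (-1.6668, -0.8072).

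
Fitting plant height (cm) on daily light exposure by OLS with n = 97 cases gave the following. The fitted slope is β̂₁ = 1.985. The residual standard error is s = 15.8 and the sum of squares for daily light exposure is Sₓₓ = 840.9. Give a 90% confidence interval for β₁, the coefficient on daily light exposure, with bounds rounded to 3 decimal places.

(1.080, 2.890)

SE(β̂₁) = s/√Sₓₓ = 15.8/√840.9 = 0.54486.
df = n − 2 = 95.
t* = t_{0.05, 95} = 1.661052.
Margin = t* × SE = 1.661052 × 0.54486 = 0.90504.
CI: 1.985 ± 0.90504 → (1.080, 2.890).
With 90% confidence, each one-unit increase in daily light exposure is associated with a change of between 1.080 and 2.890 cm in plant height.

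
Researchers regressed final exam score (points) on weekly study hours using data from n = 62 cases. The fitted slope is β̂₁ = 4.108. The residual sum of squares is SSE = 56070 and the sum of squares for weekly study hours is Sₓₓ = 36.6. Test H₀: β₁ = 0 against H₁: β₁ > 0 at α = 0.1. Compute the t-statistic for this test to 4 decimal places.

MSE = SSE/(n − 2) = 56070/60 = 934.5.
SE(β̂₁) = √(MSE/Sₓₓ) = √(934.5/36.6) = 5.053.
t = 4.108 / 5.053 = 0.8130.
df = n − 2 = 60.
One-sided p ≈ 0.2097, which is ≥ 0.1, so fail to reject H₀.
The data do not give significant evidence that the true slope on weekly study hours is positive.

t = 0.8130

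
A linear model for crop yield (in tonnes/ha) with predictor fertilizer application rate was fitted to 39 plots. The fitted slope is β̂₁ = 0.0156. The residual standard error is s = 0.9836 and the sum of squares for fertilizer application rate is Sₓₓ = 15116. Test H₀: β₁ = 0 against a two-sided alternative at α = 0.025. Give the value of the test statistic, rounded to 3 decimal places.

SE(β̂₁) = s/√Sₓₓ = 0.9836/√15116 = 0.00800019.
t = 0.0156 / 0.00800019 = 1.950.
df = n − 2 = 37.
Two-sided p ≈ 0.0588, which is ≥ 0.025, so fail to reject H₀.
The data do not give significant evidence of an association between fertilizer application rate and crop yield.

t = 1.950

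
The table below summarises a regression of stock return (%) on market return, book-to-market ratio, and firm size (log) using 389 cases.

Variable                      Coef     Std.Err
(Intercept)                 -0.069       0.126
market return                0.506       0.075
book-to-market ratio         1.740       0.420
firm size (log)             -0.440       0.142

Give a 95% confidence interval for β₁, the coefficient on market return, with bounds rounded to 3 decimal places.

Read off: b = 0.506, SE = 0.075 for market return.
df = n − k − 1 = 389 − 3 − 1 = 385.
t* = t_{0.025, 385} = 1.966145.
Margin = t* × SE = 1.966145 × 0.075 = 0.14746.
CI: 0.506 ± 0.14746 → (0.359, 0.653).

(0.359, 0.653)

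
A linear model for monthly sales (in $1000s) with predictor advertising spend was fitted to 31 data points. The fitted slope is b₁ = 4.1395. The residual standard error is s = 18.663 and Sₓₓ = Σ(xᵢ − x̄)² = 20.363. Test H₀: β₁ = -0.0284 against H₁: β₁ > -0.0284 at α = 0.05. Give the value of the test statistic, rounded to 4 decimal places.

t = 1.0078

SE(b₁) = s/√Sₓₓ = 18.663/√20.363 = 4.13581.
t = (4.1395 − (-0.0284)) / 4.13581 = 1.0078.
df = n − 2 = 29.
One-sided p ≈ 0.1610, which is ≥ 0.05, so fail to reject H₀.
The data do not give significant evidence that the true slope on advertising spend exceeds -0.0284 $1000s per unit.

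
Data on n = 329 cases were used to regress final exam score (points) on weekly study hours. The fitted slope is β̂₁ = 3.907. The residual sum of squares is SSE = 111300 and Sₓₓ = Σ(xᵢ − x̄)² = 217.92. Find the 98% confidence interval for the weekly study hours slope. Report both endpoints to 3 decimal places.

(0.985, 6.829)

MSE = SSE/(n − 2) = 111300/327 = 340.367.
SE(β̂₁) = √(MSE/Sₓₓ) = √(340.367/217.92) = 1.24976.
df = n − 2 = 327.
t* = t_{0.01, 327} = 2.337805.
Margin = t* × SE = 2.337805 × 1.24976 = 2.92169.
CI: 3.907 ± 2.92169 → (0.985, 6.829).
With 98% confidence, each one-unit increase in weekly study hours is associated with a change of between 0.985 and 6.829 points in final exam score.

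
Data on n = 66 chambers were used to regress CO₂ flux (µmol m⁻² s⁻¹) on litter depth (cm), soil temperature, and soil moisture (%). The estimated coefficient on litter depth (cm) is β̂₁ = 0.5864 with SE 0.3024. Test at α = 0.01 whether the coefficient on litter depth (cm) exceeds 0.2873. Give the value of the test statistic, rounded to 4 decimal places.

t = 0.9891

H₀: β₁ = 0.2873 vs H₁: β₁ > 0.2873.
t = (β̂₁ − β₁⁰)/SE = (0.5864 − 0.2873) / 0.3024 = 0.9891.
df = n − k − 1 = 66 − 3 − 1 = 62.
One-sided p ≈ 0.1632, which is ≥ 0.01, so fail to reject H₀.
The data do not give significant evidence that the true slope on litter depth (cm) exceeds 0.2873 µmol m⁻² s⁻¹ per unit, holding the other predictors fixed.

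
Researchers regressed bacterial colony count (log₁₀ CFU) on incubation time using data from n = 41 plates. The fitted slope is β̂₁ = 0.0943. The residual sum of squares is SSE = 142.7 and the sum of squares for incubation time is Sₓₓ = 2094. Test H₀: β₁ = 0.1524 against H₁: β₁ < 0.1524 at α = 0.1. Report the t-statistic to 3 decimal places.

t = -1.390

MSE = SSE/(n − 2) = 142.7/39 = 3.65897.
SE(β̂₁) = √(MSE/Sₓₓ) = √(3.65897/2094) = 0.0418014.
t = (0.0943 − 0.1524) / 0.0418014 = -1.390.
df = n − 2 = 39.
One-sided p ≈ 0.0862, which is < 0.1, so reject H₀.
There is evidence that the true slope on incubation time is below 0.1524 log₁₀ CFU per unit.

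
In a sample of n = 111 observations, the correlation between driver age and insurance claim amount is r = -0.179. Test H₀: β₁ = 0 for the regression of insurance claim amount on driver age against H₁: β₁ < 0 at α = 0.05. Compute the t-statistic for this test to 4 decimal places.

t = -1.8995

t = r·√(n − 2)/√(1 − r²) = -0.179·√109/√0.967959 = -1.8995.
df = n − 2 = 109.
One-sided p ≈ 0.0301, which is < 0.05, so reject H₀.
There is evidence of a linear association between driver age and insurance claim amount.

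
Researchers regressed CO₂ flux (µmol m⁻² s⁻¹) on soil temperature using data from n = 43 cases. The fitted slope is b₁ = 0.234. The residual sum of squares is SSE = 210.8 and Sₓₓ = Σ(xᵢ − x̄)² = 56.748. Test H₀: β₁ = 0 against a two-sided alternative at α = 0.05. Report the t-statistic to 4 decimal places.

t = 0.7774

MSE = SSE/(n − 2) = 210.8/41 = 5.14146.
SE(b₁) = √(MSE/Sₓₓ) = √(5.14146/56.748) = 0.301001.
t = 0.234 / 0.301001 = 0.7774.
df = n − 2 = 41.
Two-sided p ≈ 0.4414, which is ≥ 0.05, so fail to reject H₀.
The data do not give significant evidence of an association between soil temperature and CO₂ flux.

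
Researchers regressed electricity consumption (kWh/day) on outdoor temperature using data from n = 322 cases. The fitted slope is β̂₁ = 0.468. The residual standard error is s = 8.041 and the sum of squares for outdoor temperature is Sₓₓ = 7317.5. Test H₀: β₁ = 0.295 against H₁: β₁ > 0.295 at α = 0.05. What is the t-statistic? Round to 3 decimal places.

t = 1.840

SE(β̂₁) = s/√Sₓₓ = 8.041/√7317.5 = 0.0940002.
t = (0.468 − 0.295) / 0.0940002 = 1.840.
df = n − 2 = 320.
One-sided p ≈ 0.0333, which is < 0.05, so reject H₀.
There is evidence that the true slope on outdoor temperature exceeds 0.295 kWh/day per unit.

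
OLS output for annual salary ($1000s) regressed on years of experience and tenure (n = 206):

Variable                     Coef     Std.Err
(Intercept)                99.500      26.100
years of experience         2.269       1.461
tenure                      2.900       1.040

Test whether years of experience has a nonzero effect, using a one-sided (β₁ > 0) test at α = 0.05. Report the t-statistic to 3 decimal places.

t = 1.553

Read off: b = 2.269, SE = 1.461 for years of experience.
H₀: β₁ = 0 vs H₁: β₁ > 0.
t = 2.269 / 1.461 = 1.553.
df = n − k − 1 = 206 − 2 − 1 = 203.
One-sided p ≈ 0.0610, which is ≥ 0.05, so fail to reject H₀.
The data do not give significant evidence that the true slope on years of experience is positive, holding the other predictors fixed.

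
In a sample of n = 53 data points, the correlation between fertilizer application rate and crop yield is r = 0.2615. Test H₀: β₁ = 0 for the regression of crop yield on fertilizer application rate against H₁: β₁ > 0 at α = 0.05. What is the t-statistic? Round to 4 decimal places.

t = r·√(n − 2)/√(1 − r²) = 0.2615·√51/√0.931618 = 1.9348.
df = n − 2 = 51.
One-sided p ≈ 0.0293, which is < 0.05, so reject H₀.
There is evidence of a linear association between fertilizer application rate and crop yield.

t = 1.9348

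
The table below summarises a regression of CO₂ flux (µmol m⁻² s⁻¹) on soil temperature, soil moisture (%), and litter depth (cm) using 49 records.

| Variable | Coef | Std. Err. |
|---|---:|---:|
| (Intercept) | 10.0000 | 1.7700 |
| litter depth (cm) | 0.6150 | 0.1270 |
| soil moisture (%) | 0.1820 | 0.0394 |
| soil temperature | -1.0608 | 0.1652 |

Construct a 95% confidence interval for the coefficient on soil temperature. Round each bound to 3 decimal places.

(-1.394, -0.728)

Read off: b = -1.0608, SE = 0.1652 for soil temperature.
df = n − k − 1 = 49 − 3 − 1 = 45.
t* = t_{0.025, 45} = 2.014103.
Margin = t* × SE = 2.014103 × 0.1652 = 0.33273.
CI: -1.0608 ± 0.33273 → (-1.394, -0.728).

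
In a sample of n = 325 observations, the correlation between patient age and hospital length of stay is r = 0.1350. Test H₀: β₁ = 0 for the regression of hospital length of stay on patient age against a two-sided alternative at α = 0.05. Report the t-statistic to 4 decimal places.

t = 2.4487

t = r·√(n − 2)/√(1 − r²) = 0.1350·√323/√0.981775 = 2.4487.
df = n − 2 = 323.
Two-sided p ≈ 0.0149, which is < 0.05, so reject H₀.
There is evidence of a linear association between patient age and hospital length of stay.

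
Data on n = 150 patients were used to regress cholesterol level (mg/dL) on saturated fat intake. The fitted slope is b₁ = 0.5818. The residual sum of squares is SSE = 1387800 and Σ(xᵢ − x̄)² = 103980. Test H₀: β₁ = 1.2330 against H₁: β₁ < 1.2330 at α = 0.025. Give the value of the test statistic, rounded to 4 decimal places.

MSE = SSE/(n − 2) = 1387800/148 = 9377.03.
SE(b₁) = √(MSE/Sₓₓ) = √(9377.03/103980) = 0.300302.
t = (0.5818 − 1.2330) / 0.300302 = -2.1685.
df = n − 2 = 148.
One-sided p ≈ 0.0159, which is < 0.025, so reject H₀.
There is evidence that the true slope on saturated fat intake is below 1.2330 mg/dL per unit.

t = -2.1685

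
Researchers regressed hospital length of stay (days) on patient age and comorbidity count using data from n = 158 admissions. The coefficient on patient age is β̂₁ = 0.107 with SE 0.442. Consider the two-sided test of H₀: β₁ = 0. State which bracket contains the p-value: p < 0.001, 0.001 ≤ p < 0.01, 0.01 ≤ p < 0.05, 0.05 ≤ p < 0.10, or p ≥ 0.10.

p ≥ 0.10

t = 0.107 / 0.442 = 0.242.
df = n − k − 1 = 158 − 2 − 1 = 155.
Two-sided p = 2·P(T_{155} > |t|) ≈ 0.8090.
So p ≥ 0.10.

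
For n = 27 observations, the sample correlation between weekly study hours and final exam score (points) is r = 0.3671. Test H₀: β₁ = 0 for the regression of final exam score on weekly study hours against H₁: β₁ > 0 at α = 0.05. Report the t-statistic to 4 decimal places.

t = r·√(n − 2)/√(1 − r²) = 0.3671·√25/√0.865238 = 1.9733.
df = n − 2 = 25.
One-sided p ≈ 0.0298, which is < 0.05, so reject H₀.
There is evidence of a linear association between weekly study hours and final exam score.

t = 1.9733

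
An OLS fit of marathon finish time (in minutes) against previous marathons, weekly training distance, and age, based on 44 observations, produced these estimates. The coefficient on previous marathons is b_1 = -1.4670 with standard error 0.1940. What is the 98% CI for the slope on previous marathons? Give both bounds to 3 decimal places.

df = n − k − 1 = 44 − 3 − 1 = 40.
t* = t_{0.01, 40} = 2.423257.
Margin = t* × SE = 2.423257 × 0.1940 = 0.47011.
CI: -1.4670 ± 0.47011 → (-1.937, -0.997).
With 98% confidence, each one-unit increase in previous marathons is associated with a change of between -1.937 and -0.997 minutes in marathon finish time, holding the other predictors fixed.

(-1.937, -0.997)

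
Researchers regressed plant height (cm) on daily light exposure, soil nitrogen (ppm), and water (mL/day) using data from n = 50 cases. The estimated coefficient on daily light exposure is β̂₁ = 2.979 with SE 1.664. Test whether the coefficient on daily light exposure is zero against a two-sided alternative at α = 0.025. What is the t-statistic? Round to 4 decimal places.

H₀: β₁ = 0 vs H₁: β₁ ≠ 0.
t = (β̂₁ − β₁⁰)/SE = 2.979 / 1.664 = 1.7903.
df = n − k − 1 = 50 − 3 − 1 = 46.
Two-sided p ≈ 0.0800, which is ≥ 0.025, so fail to reject H₀.
The data do not give significant evidence of an association between daily light exposure and plant height, after adjusting for the other predictors.

t = 1.7903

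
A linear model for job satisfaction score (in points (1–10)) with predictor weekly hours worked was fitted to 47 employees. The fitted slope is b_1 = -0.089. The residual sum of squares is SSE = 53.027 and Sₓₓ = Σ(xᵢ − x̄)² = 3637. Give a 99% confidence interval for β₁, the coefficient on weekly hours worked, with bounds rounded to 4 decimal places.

MSE = SSE/(n − 2) = 53.027/45 = 1.17838.
SE(b_1) = √(MSE/Sₓₓ) = √(1.17838/3637) = 0.0179999.
df = n − 2 = 45.
t* = t_{0.005, 45} = 2.689585.
Margin = t* × SE = 2.689585 × 0.0179999 = 0.048412.
CI: -0.089 ± 0.048412 → (-0.1374, -0.0406).
With 99% confidence, each one-unit increase in weekly hours worked is associated with a change of between -0.1374 and -0.0406 points (1–10) in job satisfaction score.

(-0.1374, -0.0406)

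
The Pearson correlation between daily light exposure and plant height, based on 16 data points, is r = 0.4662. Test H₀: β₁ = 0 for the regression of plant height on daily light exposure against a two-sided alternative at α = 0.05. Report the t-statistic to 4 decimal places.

t = r·√(n − 2)/√(1 − r²) = 0.4662·√14/√0.782658 = 1.9717.
df = n − 2 = 14.
Two-sided p ≈ 0.0687, which is ≥ 0.05, so fail to reject H₀.
The data do not give significant evidence of a linear association between daily light exposure and plant height.

t = 1.9717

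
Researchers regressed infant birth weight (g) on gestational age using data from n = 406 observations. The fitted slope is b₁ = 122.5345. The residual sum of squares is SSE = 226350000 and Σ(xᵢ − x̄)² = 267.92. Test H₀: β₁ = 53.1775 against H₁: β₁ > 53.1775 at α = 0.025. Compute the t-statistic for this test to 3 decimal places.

MSE = SSE/(n − 2) = 226350000/404 = 560272.
SE(b₁) = √(MSE/Sₓₓ) = √(560272/267.92) = 45.7296.
t = (122.5345 − 53.1775) / 45.7296 = 1.517.
df = n − 2 = 404.
One-sided p ≈ 0.0651, which is ≥ 0.025, so fail to reject H₀.
The data do not give significant evidence that the true slope on gestational age exceeds 53.1775 g per unit.

t = 1.517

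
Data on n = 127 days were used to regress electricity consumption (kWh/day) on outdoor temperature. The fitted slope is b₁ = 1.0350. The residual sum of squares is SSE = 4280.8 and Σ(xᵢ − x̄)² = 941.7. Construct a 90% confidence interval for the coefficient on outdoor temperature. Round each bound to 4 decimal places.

(0.7190, 1.3510)

MSE = SSE/(n − 2) = 4280.8/125 = 34.2464.
SE(b₁) = √(MSE/Sₓₓ) = √(34.2464/941.7) = 0.1907.
df = n − 2 = 125.
t* = t_{0.05, 125} = 1.657135.
Margin = t* × SE = 1.657135 × 0.1907 = 0.316016.
CI: 1.0350 ± 0.316016 → (0.7190, 1.3510).
With 90% confidence, each one-unit increase in outdoor temperature is associated with a change of between 0.7190 and 1.3510 kWh/day in electricity consumption.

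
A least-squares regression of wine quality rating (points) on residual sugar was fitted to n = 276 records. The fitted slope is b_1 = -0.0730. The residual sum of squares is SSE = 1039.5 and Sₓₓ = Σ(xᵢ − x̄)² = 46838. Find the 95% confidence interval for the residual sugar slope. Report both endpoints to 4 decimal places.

MSE = SSE/(n − 2) = 1039.5/274 = 3.7938.
SE(b_1) = √(MSE/Sₓₓ) = √(3.7938/46838) = 0.0089999.
df = n − 2 = 274.
t* = t_{0.025, 274} = 1.96866.
Margin = t* × SE = 1.96866 × 0.0089999 = 0.017718.
CI: -0.0730 ± 0.017718 → (-0.0907, -0.0553).
With 95% confidence, each one-unit increase in residual sugar is associated with a change of between -0.0907 and -0.0553 points in wine quality rating.

(-0.0907, -0.0553)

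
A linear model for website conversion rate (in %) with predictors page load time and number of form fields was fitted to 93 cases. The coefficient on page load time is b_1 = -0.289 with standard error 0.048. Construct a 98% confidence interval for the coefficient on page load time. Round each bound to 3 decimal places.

(-0.403, -0.175)

df = n − k − 1 = 93 − 2 − 1 = 90.
t* = t_{0.01, 90} = 2.368497.
Margin = t* × SE = 2.368497 × 0.048 = 0.11369.
CI: -0.289 ± 0.11369 → (-0.403, -0.175).
With 98% confidence, each one-unit increase in page load time is associated with a change of between -0.403 and -0.175 % in website conversion rate, holding the other predictors fixed.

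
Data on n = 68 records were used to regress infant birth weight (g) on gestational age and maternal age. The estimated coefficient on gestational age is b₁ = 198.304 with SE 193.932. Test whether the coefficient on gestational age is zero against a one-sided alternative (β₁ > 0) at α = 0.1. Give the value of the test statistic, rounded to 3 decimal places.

t = 1.023

H₀: β₁ = 0 vs H₁: β₁ > 0.
t = (b₁ − β₁⁰)/SE = 198.304 / 193.932 = 1.023.
df = n − k − 1 = 68 − 2 − 1 = 65.
One-sided p ≈ 0.1552, which is ≥ 0.1, so fail to reject H₀.
The data do not give significant evidence that the true slope on gestational age is positive, holding the other predictors fixed.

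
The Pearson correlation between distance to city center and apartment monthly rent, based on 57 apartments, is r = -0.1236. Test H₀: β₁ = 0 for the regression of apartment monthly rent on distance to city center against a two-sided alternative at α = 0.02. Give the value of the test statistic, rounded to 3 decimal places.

t = -0.924

t = r·√(n − 2)/√(1 − r²) = -0.1236·√55/√0.984723 = -0.924.
df = n − 2 = 55.
Two-sided p ≈ 0.3597, which is ≥ 0.02, so fail to reject H₀.
The data do not give significant evidence of a linear association between distance to city center and apartment monthly rent.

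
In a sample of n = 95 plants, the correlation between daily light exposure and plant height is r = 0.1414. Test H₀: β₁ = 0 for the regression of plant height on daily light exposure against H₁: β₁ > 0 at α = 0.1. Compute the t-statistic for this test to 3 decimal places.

t = r·√(n − 2)/√(1 − r²) = 0.1414·√93/√0.980006 = 1.377.
df = n − 2 = 93.
One-sided p ≈ 0.0858, which is < 0.1, so reject H₀.
There is evidence of a linear association between daily light exposure and plant height.

t = 1.377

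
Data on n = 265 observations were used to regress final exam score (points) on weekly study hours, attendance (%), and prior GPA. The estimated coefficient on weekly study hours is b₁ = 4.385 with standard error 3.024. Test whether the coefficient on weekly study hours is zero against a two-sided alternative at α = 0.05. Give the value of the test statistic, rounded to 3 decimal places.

H₀: β₁ = 0 vs H₁: β₁ ≠ 0.
t = (b₁ − β₁⁰)/SE = 4.385 / 3.024 = 1.450.
df = n − k − 1 = 265 − 3 − 1 = 261.
Two-sided p ≈ 0.1482, which is ≥ 0.05, so fail to reject H₀.
The data do not give significant evidence of an association between weekly study hours and final exam score, after adjusting for the other predictors.

t = 1.450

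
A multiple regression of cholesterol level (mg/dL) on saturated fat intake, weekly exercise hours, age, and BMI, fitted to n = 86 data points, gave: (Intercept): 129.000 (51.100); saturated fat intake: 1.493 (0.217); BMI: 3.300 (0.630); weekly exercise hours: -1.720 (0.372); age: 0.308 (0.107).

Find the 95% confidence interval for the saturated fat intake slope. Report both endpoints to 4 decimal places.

Read off: b = 1.493, SE = 0.217 for saturated fat intake.
df = n − k − 1 = 86 − 4 − 1 = 81.
t* = t_{0.025, 81} = 1.989686.
Margin = t* × SE = 1.989686 × 0.217 = 0.431762.
CI: 1.493 ± 0.431762 → (1.0612, 1.9248).

(1.0612, 1.9248)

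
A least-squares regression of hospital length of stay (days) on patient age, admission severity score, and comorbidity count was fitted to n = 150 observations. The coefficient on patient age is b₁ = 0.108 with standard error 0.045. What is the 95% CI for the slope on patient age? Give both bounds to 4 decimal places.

(0.0191, 0.1969)

df = n − k − 1 = 150 − 3 − 1 = 146.
t* = t_{0.025, 146} = 1.976346.
Margin = t* × SE = 1.976346 × 0.045 = 0.088936.
CI: 0.108 ± 0.088936 → (0.0191, 0.1969).
With 95% confidence, each one-unit increase in patient age is associated with a change of between 0.0191 and 0.1969 days in hospital length of stay, holding the other predictors fixed.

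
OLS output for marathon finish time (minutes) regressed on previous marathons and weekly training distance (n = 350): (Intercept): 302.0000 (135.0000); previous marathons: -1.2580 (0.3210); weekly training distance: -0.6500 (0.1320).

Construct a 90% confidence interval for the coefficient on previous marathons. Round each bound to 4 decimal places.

Read off: b = -1.2580, SE = 0.3210 for previous marathons.
df = n − k − 1 = 350 − 2 − 1 = 347.
t* = t_{0.05, 347} = 1.649257.
Margin = t* × SE = 1.649257 × 0.3210 = 0.529411.
CI: -1.2580 ± 0.529411 → (-1.7874, -0.7286).

(-1.7874, -0.7286)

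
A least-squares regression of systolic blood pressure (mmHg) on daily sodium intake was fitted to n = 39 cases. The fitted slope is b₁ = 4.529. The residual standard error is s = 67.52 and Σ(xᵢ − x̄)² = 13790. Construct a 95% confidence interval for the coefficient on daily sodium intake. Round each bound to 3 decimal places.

(3.364, 5.694)

SE(b₁) = s/√Sₓₓ = 67.52/√13790 = 0.574977.
df = n − 2 = 37.
t* = t_{0.025, 37} = 2.026192.
Margin = t* × SE = 2.026192 × 0.574977 = 1.16501.
CI: 4.529 ± 1.16501 → (3.364, 5.694).
With 95% confidence, each one-unit increase in daily sodium intake is associated with a change of between 3.364 and 5.694 mmHg in systolic blood pressure.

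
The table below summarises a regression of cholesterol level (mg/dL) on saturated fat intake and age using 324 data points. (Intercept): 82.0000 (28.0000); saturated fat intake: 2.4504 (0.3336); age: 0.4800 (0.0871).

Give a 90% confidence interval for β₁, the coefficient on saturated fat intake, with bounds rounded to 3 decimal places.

Read off: b = 2.4504, SE = 0.3336 for saturated fat intake.
df = n − k − 1 = 324 − 2 − 1 = 321.
t* = t_{0.05, 321} = 1.649614.
Margin = t* × SE = 1.649614 × 0.3336 = 0.55031.
CI: 2.4504 ± 0.55031 → (1.900, 3.001).

(1.900, 3.001)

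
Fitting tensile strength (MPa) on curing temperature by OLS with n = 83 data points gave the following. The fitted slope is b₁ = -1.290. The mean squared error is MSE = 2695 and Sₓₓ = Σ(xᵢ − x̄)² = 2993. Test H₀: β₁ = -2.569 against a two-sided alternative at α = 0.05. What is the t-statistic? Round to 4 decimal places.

t = 1.3479

SE(b₁) = √(MSE/Sₓₓ) = √(2695/2993) = 0.948912.
t = (-1.290 − (-2.569)) / 0.948912 = 1.3479.
df = n − 2 = 81.
Two-sided p ≈ 0.1815, which is ≥ 0.05, so fail to reject H₀.
The data are consistent with a true slope of -2.569 MPa per unit of curing temperature.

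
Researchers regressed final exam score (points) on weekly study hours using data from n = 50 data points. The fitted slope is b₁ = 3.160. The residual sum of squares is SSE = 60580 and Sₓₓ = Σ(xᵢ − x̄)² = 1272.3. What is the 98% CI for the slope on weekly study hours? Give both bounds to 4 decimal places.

MSE = SSE/(n − 2) = 60580/48 = 1262.08.
SE(b₁) = √(MSE/Sₓₓ) = √(1262.08/1272.3) = 0.995977.
df = n − 2 = 48.
t* = t_{0.01, 48} = 2.406581.
Margin = t* × SE = 2.406581 × 0.995977 = 2.396899.
CI: 3.160 ± 2.396899 → (0.7631, 5.5569).
With 98% confidence, each one-unit increase in weekly study hours is associated with a change of between 0.7631 and 5.5569 points in final exam score.

(0.7631, 5.5569)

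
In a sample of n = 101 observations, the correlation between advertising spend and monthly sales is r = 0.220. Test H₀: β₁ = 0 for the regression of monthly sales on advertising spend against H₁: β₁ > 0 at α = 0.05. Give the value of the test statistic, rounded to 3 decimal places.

t = 2.244

t = r·√(n − 2)/√(1 − r²) = 0.220·√99/√0.9516 = 2.244.
df = n − 2 = 99.
One-sided p ≈ 0.0135, which is < 0.05, so reject H₀.
There is evidence of a linear association between advertising spend and monthly sales.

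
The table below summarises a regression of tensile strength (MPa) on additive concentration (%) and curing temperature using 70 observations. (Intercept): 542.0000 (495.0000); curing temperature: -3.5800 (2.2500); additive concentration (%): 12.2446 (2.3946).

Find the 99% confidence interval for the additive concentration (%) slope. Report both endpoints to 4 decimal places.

(5.8960, 18.5932)

Read off: b = 12.2446, SE = 2.3946 for additive concentration (%).
df = n − k − 1 = 70 − 2 − 1 = 67.
t* = t_{0.005, 67} = 2.65122.
Margin = t* × SE = 2.65122 × 2.3946 = 6.348611.
CI: 12.2446 ± 6.348611 → (5.8960, 18.5932).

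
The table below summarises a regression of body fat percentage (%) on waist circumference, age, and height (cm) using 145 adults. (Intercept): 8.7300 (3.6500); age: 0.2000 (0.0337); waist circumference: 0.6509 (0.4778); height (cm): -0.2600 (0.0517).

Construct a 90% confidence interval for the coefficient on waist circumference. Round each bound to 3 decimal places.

Read off: b = 0.6509, SE = 0.4778 for waist circumference.
df = n − k − 1 = 145 − 3 − 1 = 141.
t* = t_{0.05, 141} = 1.655732.
Margin = t* × SE = 1.655732 × 0.4778 = 0.79111.
CI: 0.6509 ± 0.79111 → (-0.140, 1.442).

(-0.140, 1.442)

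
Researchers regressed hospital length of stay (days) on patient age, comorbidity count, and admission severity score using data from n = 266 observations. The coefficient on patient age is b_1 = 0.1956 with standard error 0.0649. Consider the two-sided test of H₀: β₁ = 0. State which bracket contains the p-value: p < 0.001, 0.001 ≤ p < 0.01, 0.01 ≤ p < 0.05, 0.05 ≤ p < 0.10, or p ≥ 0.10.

t = 0.1956 / 0.0649 = 3.014.
df = n − k − 1 = 266 − 3 − 1 = 262.
Two-sided p = 2·P(T_{262} > |t|) ≈ 0.0028.
So 0.001 ≤ p < 0.01.

0.001 ≤ p < 0.01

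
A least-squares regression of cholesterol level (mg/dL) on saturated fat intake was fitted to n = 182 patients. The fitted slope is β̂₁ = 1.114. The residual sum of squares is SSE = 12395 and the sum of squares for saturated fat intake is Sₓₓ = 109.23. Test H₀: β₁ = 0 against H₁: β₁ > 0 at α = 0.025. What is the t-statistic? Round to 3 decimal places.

t = 1.403

MSE = SSE/(n − 2) = 12395/180 = 68.8611.
SE(β̂₁) = √(MSE/Sₓₓ) = √(68.8611/109.23) = 0.793992.
t = 1.114 / 0.793992 = 1.403.
df = n − 2 = 180.
One-sided p ≈ 0.0812, which is ≥ 0.025, so fail to reject H₀.
The data do not give significant evidence that the true slope on saturated fat intake is positive.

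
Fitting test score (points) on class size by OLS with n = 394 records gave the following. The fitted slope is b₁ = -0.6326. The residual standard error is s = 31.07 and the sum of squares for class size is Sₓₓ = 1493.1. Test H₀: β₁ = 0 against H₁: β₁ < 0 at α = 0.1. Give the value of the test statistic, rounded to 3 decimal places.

t = -0.787

SE(b₁) = s/√Sₓₓ = 31.07/√1493.1 = 0.804075.
t = -0.6326 / 0.804075 = -0.787.
df = n − 2 = 392.
One-sided p ≈ 0.2160, which is ≥ 0.1, so fail to reject H₀.
The data do not give significant evidence that the true slope on class size is negative.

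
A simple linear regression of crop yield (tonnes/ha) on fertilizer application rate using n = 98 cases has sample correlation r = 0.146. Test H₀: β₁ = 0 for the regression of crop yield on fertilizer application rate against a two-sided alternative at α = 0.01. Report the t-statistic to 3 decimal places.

t = r·√(n − 2)/√(1 − r²) = 0.146·√96/√0.978684 = 1.446.
df = n − 2 = 96.
Two-sided p ≈ 0.1514, which is ≥ 0.01, so fail to reject H₀.
The data do not give significant evidence of a linear association between fertilizer application rate and crop yield.

t = 1.446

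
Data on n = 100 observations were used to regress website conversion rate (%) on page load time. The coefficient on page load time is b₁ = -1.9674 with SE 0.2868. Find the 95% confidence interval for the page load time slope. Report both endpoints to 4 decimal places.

df = n − 2 = 100 − 2 = 98.
t* = t_{0.025, 98} = 1.984467.
Margin = t* × SE = 1.984467 × 0.2868 = 0.569145.
CI: -1.9674 ± 0.569145 → (-2.5365, -1.3983).
With 95% confidence, each one-unit increase in page load time is associated with a change of between -2.5365 and -1.3983 % in website conversion rate.

(-2.5365, -1.3983)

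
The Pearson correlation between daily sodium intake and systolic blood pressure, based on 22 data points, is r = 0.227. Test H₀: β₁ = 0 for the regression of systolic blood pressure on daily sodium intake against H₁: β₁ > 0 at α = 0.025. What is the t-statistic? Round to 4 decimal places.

t = 1.0424

t = r·√(n − 2)/√(1 − r²) = 0.227·√20/√0.948471 = 1.0424.
df = n − 2 = 20.
One-sided p ≈ 0.1548, which is ≥ 0.025, so fail to reject H₀.
The data do not give significant evidence of a linear association between daily sodium intake and systolic blood pressure.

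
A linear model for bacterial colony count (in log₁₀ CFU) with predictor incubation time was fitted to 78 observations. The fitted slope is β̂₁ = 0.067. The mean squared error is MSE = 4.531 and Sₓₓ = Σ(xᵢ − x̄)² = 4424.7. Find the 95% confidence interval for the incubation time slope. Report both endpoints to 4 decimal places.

(0.0033, 0.1307)

SE(β̂₁) = √(MSE/Sₓₓ) = √(4.531/4424.7) = 0.0320004.
df = n − 2 = 76.
t* = t_{0.025, 76} = 1.991673.
Margin = t* × SE = 1.991673 × 0.0320004 = 0.063734.
CI: 0.067 ± 0.063734 → (0.0033, 0.1307).
With 95% confidence, each one-unit increase in incubation time is associated with a change of between 0.0033 and 0.1307 log₁₀ CFU in bacterial colony count.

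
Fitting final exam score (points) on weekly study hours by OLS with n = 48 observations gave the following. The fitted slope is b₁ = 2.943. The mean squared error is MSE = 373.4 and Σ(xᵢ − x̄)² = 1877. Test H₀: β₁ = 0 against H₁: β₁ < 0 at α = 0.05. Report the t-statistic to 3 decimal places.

t = 6.598

SE(b₁) = √(MSE/Sₓₓ) = √(373.4/1877) = 0.446021.
t = 2.943 / 0.446021 = 6.598.
df = n − 2 = 46.
One-sided p ≈ 1.0000, which is ≥ 0.05, so fail to reject H₀.
The data do not give significant evidence that the true slope on weekly study hours is negative.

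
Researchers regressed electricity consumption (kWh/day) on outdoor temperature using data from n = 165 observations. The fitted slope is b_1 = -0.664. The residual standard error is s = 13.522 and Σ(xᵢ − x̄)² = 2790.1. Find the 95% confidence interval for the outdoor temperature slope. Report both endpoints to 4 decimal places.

(-1.1695, -0.1585)

SE(b_1) = s/√Sₓₓ = 13.522/√2790.1 = 0.255995.
df = n − 2 = 163.
t* = t_{0.025, 163} = 1.974625.
Margin = t* × SE = 1.974625 × 0.255995 = 0.505494.
CI: -0.664 ± 0.505494 → (-1.1695, -0.1585).
With 95% confidence, each one-unit increase in outdoor temperature is associated with a change of between -1.1695 and -0.1585 kWh/day in electricity consumption.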